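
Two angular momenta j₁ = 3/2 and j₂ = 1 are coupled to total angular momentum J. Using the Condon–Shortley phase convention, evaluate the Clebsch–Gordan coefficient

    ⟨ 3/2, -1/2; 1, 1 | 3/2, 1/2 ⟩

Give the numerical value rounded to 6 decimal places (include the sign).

j₁+j₂−J=1  J+j₁−j₂=2  J−j₁+j₂=1  j₁+j₂+J+1=5
(j₁±m₁, j₂±m₂, J±M) = (1,2,2,0,2,1)
P² = 8/15
sum k=1..1:
  [1] −1/1 = -1
S = -1
C² = P²·S² = 8/15 ; C = -0.730297

−√(8/15) ≈ -0.730297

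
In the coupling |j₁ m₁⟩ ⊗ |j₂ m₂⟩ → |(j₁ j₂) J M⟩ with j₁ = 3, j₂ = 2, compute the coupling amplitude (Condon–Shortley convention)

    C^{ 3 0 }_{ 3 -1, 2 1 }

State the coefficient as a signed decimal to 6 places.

+√(1/30) = +0.182574

j₁+j₂−J=2  J+j₁−j₂=4  J−j₁+j₂=2  j₁+j₂+J+1=9
(j₁±m₁, j₂±m₂, J±M) = (2,4,3,1,3,3)
P² = 96/5
sum k=1..2:
  [1] −1/12 = -1/12
  [2] +1/8 = 1/8
S = 1/24
C² = P²·S² = 1/30 ; C = +0.182574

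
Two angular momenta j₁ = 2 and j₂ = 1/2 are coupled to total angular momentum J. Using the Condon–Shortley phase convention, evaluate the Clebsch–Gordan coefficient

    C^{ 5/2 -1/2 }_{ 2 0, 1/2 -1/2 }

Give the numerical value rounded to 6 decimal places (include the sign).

√[6·0!4!1!/6! · 2!2!0!1!2!3!] = √(48/5)
  +(−1)^0/∏(0,0,2,0,2,1)! = 1/4  (running 1/4)
⟨..|..⟩ = √(48/5)·(1/4) = +0.774597

+0.774597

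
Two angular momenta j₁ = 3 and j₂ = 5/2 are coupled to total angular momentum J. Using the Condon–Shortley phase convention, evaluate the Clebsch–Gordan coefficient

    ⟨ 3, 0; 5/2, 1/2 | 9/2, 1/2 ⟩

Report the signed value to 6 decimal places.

j₁+j₂−J=1  J+j₁−j₂=5  J−j₁+j₂=4  j₁+j₂+J+1=11
(j₁±m₁, j₂±m₂, J±M) = (3,3,3,2,5,4)
P² = 69120/77
sum k=0..1:
  [0] +1/72 = 1/72
  [1] −1/48 = -1/48
S = -1/144
C² = P²·S² = 10/231 ; C = -0.208063

−√(10/231) = -0.208063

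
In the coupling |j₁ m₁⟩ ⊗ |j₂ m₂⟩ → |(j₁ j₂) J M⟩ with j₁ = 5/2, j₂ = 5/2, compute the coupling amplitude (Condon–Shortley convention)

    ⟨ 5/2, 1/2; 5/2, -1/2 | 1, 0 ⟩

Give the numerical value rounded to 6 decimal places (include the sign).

+0.119523

√[3·4!1!1!/7! · 3!2!2!3!1!1!] = √(72/35)
  +(−1)^1/∏(1,3,1,1,0,0)! = -1/6  (running -1/6)
  +(−1)^2/∏(2,2,0,0,1,1)! = 1/4  (running 1/12)
⟨..|..⟩ = √(72/35)·(1/12) = +0.119523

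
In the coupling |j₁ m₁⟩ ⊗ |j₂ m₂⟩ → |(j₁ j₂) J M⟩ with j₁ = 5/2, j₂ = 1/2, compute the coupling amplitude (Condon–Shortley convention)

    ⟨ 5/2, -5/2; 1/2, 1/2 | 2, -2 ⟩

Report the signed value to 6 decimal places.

j₁+j₂−J=1  J+j₁−j₂=4  J−j₁+j₂=0  j₁+j₂+J+1=6
(j₁±m₁, j₂±m₂, J±M) = (0,5,1,0,0,4)
P² = 480
sum k=1..1:
  [1] −1/24 = -1/24
S = -1/24
C² = P²·S² = 5/6 ; C = -0.912871

−√(5/6) ≈ -0.912871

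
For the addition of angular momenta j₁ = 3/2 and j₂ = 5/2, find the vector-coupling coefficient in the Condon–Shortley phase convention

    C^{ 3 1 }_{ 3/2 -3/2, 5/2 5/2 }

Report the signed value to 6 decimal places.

-0.353553

√[7·1!2!4!/8! · 0!3!5!0!4!2!] = √(288)
  +(−1)^1/∏(1,0,2,4,0,0)! = -1/48  (running -1/48)
⟨..|..⟩ = √(288)·(-1/48) = -0.353553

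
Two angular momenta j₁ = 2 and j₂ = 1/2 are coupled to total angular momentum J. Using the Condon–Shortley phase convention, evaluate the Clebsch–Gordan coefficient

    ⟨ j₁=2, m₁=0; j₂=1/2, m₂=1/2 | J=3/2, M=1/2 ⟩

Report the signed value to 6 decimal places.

-0.632456

triangle: 1!*3!*0!/5! = 6/120
(j±m)!: 2!*2!*1!*0!*2!*1! = 8
prefactor² = (2J+1)*Δ*N² = 8/5
  k=1: −1/(1!*0!*1!*0!*2!*0!) = -1/2
Σ = -1/2  ⇒  CG² = 8/5*(-1/2)² = 2/5
CG = −√(2/5) = -0.632456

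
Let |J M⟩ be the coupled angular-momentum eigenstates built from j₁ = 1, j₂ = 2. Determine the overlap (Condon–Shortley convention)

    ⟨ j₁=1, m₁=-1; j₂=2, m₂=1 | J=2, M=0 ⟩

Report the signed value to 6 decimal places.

−√(1/2) ≈ -0.707107

j₁+j₂−J=1  J+j₁−j₂=1  J−j₁+j₂=3  j₁+j₂+J+1=6
(j₁±m₁, j₂±m₂, J±M) = (0,2,3,1,2,2)
P² = 2
sum k=1..1:
  [1] −1/2 = -1/2
S = -1/2
C² = P²·S² = 1/2 ; C = -0.707107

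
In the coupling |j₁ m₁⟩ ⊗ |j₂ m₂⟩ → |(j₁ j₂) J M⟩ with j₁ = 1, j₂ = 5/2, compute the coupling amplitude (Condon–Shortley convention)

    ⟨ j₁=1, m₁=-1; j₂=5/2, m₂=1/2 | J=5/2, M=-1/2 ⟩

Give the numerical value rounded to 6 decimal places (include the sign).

-0.717137

j₁+j₂−J=1  J+j₁−j₂=1  J−j₁+j₂=4  j₁+j₂+J+1=7
(j₁±m₁, j₂±m₂, J±M) = (0,2,3,2,2,3)
P² = 288/35
sum k=1..1:
  [1] −1/4 = -1/4
S = -1/4
C² = P²·S² = 18/35 ; C = -0.717137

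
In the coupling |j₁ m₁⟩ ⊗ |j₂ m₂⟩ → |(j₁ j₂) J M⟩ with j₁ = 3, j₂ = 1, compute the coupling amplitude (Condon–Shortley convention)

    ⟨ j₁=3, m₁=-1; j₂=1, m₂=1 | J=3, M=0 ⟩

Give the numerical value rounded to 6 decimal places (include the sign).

triangle: 1!·5!·1!/8! = 120/40320
(j±m)!: 2!·4!·2!·0!·3!·3! = 3456
prefactor² = (2J+1)·Δ·N² = 72
  k=1: −1/(1!·0!·3!·1!·2!·0!) = -1/12
Σ = -1/12  ⇒  CG² = 72·(-1/12)² = 1/2
CG = −√(1/2) = -0.707107

−√(1/2) ≈ -0.707107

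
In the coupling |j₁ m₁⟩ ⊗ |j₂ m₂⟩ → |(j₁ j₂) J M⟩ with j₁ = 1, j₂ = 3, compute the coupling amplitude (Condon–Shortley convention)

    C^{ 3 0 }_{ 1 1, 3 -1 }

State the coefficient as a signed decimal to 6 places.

triangle: 1!·1!·5!/8! = 120/40320
(j±m)!: 2!·0!·2!·4!·3!·3! = 3456
prefactor² = (2J+1)·Δ·N² = 72
  k=0: +1/(0!·1!·0!·2!·1!·3!) = 1/12
Σ = 1/12  ⇒  CG² = 72·1/12² = 1/2
CG = +√(1/2) = +0.707107

+0.707107  (= +√(1/2))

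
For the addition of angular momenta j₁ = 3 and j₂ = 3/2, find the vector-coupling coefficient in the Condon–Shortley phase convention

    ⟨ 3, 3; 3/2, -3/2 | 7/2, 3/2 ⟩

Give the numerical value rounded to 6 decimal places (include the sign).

+0.308607

triangle: 1!×5!×2!/9! = 240/362880
(j±m)!: 6!×0!×0!×3!×5!×2! = 1036800
prefactor² = (2J+1)×Δ×N² = 38400/7
  k=0: +1/(0!×1!×0!×0!×5!×2!) = 1/240
Σ = 1/240  ⇒  CG² = 38400/7×1/240² = 2/21
CG = +√(2/21) = +0.308607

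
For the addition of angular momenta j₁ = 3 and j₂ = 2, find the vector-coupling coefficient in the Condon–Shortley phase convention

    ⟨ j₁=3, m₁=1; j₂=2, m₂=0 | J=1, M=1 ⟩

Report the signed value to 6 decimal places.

+0.414039  (= +√(6/35))

triangle: 4!*2!*0!/7! = 48/5040
(j±m)!: 4!*2!*2!*2!*2!*0! = 384
prefactor² = (2J+1)*Δ*N² = 384/35
  k=2: +1/(2!*2!*0!*0!*2!*0!) = 1/8
Σ = 1/8  ⇒  CG² = 384/35*1/8² = 6/35
CG = +√(6/35) = +0.414039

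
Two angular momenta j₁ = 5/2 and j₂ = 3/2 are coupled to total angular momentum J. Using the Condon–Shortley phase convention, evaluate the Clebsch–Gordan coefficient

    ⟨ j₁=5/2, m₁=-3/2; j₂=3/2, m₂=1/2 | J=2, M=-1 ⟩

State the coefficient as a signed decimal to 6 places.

+0.154303

√[5·2!3!1!/7! · 1!4!2!1!1!3!] = √(24/7)
  +(−1)^1/∏(1,1,3,1,0,0)! = -1/6  (running -1/6)
  +(−1)^2/∏(2,0,2,0,1,1)! = 1/4  (running 1/12)
⟨..|..⟩ = √(24/7)·(1/12) = +0.154303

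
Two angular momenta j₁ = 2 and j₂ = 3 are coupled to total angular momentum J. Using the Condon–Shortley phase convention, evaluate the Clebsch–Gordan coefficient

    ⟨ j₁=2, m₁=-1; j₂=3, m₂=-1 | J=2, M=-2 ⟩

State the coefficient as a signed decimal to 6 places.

+√(3/14) = +0.462910

√[5·3!1!3!/8! · 1!3!2!4!0!4!] = √(216/7)
  +(−1)^2/∏(2,1,1,0,0,3)! = 1/12  (running 1/12)
⟨..|..⟩ = √(216/7)·(1/12) = +0.462910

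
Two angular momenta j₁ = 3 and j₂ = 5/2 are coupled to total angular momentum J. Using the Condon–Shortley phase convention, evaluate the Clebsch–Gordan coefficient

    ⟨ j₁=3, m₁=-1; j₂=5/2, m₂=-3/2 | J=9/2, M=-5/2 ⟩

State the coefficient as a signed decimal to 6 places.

√[10·1!5!4!/11! · 2!4!1!4!2!7!] = √(92160/11)
  +(−1)^0/∏(0,1,4,1,1,3)! = 1/144  (running 1/144)
  +(−1)^1/∏(1,0,3,0,2,4)! = -1/288  (running 1/288)
⟨..|..⟩ = √(92160/11)·(1/288) = +0.317821

+0.317821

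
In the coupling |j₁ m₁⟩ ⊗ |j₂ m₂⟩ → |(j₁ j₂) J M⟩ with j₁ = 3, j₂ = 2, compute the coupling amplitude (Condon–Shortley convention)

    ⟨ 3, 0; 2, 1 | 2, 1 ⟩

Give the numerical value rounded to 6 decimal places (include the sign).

triangle: 3!×3!×1!/8! = 36/40320
(j±m)!: 3!×3!×3!×1!×3!×1! = 1296
prefactor² = (2J+1)×Δ×N² = 81/14
  k=2: +1/(2!×1!×1!×1!×2!×0!) = 1/4
  k=3: −1/(3!×0!×0!×0!×3!×1!) = -1/36
Σ = 2/9  ⇒  CG² = 81/14×2/9² = 2/7
CG = +√(2/7) = +0.534522

+√(2/7) = +0.534522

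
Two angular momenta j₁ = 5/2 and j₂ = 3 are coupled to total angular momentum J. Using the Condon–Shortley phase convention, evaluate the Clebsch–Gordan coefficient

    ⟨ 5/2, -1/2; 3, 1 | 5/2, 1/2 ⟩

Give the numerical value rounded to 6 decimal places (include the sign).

j₁+j₂−J=3  J+j₁−j₂=2  J−j₁+j₂=3  j₁+j₂+J+1=9
(j₁±m₁, j₂±m₂, J±M) = (2,3,4,2,3,2)
P² = 288/35
sum k=1..3:
  [1] −1/24 = -1/24
  [2] +1/4 = 1/4
  [3] −1/24 = -1/24
S = 1/6
C² = P²·S² = 8/35 ; C = +0.478091

+√(8/35) = +0.478091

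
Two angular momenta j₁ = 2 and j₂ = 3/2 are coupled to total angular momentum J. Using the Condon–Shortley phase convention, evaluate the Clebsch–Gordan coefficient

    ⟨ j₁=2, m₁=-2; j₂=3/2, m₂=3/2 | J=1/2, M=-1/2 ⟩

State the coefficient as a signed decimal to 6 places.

triangle: 3!*1!*0!/5! = 6/120
(j±m)!: 0!*4!*3!*0!*0!*1! = 144
prefactor² = (2J+1)*Δ*N² = 72/5
  k=3: −1/(3!*0!*1!*0!*0!*0!) = -1/6
Σ = -1/6  ⇒  CG² = 72/5*(-1/6)² = 2/5
CG = −√(2/5) = -0.632456

−√(2/5) ≈ -0.632456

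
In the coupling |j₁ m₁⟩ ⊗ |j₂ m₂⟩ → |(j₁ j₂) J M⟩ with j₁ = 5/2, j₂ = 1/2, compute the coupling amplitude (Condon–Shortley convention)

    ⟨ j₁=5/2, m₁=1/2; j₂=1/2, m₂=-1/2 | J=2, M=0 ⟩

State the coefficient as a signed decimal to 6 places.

+0.707107

j₁+j₂−J=1  J+j₁−j₂=4  J−j₁+j₂=0  j₁+j₂+J+1=6
(j₁±m₁, j₂±m₂, J±M) = (3,2,0,1,2,2)
P² = 8
sum k=0..0:
  [0] +1/4 = 1/4
S = 1/4
C² = P²·S² = 1/2 ; C = +0.707107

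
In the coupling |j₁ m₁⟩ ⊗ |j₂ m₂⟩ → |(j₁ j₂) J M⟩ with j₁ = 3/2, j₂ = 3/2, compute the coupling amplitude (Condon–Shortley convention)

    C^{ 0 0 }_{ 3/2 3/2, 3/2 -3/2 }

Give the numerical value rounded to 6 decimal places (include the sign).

+√(1/4) = +0.500000

triangle: 3!·0!·0!/4! = 6/24
(j±m)!: 3!·0!·0!·3!·0!·0! = 36
prefactor² = (2J+1)·Δ·N² = 9
  k=0: +1/(0!·3!·0!·0!·0!·0!) = 1/6
Σ = 1/6  ⇒  CG² = 9·1/6² = 1/4
CG = +√(1/4) = +0.500000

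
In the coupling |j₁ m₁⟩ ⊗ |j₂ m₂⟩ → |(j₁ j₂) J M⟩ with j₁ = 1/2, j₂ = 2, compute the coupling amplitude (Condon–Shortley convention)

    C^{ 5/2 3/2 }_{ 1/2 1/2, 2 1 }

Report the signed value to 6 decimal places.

+0.894427

j₁+j₂−J=0  J+j₁−j₂=1  J−j₁+j₂=4  j₁+j₂+J+1=6
(j₁±m₁, j₂±m₂, J±M) = (1,0,3,1,4,1)
P² = 144/5
sum k=0..0:
  [0] +1/6 = 1/6
S = 1/6
C² = P²·S² = 4/5 ; C = +0.894427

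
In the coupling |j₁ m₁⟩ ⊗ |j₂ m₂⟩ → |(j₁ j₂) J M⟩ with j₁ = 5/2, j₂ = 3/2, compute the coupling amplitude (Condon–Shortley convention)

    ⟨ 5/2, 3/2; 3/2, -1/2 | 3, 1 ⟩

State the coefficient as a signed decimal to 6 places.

+√(49/120) = +0.639010

triangle: 1!*4!*2!/8! = 48/40320
(j±m)!: 4!*1!*1!*2!*4!*2! = 2304
prefactor² = (2J+1)*Δ*N² = 96/5
  k=0: +1/(0!*1!*1!*1!*3!*1!) = 1/6
  k=1: −1/(1!*0!*0!*0!*4!*2!) = -1/48
Σ = 7/48  ⇒  CG² = 96/5*7/48² = 49/120
CG = +√(49/120) = +0.639010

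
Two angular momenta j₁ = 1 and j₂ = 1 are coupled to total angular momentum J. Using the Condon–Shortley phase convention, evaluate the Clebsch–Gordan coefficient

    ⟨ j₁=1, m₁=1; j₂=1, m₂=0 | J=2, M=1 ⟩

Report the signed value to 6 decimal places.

+0.707107

√[5·0!2!2!/5! · 2!0!1!1!3!1!] = √(2)
  +(−1)^0/∏(0,0,0,1,2,1)! = 1/2  (running 1/2)
⟨..|..⟩ = √(2)·(1/2) = +0.707107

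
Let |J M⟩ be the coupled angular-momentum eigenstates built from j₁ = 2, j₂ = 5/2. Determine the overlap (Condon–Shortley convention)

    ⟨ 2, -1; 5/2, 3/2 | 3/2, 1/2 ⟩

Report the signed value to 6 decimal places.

√[4·3!1!2!/7! · 1!3!4!1!2!1!] = √(96/35)
  +(−1)^2/∏(2,1,1,2,0,0)! = 1/4  (running 1/4)
  +(−1)^3/∏(3,0,0,1,1,1)! = -1/6  (running 1/12)
⟨..|..⟩ = √(96/35)·(1/12) = +0.138013

+0.138013  (= +√(2/105))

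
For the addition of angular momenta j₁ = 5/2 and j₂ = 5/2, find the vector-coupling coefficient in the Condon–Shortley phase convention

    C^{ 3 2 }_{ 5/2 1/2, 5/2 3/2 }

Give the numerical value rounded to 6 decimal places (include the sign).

j₁+j₂−J=2  J+j₁−j₂=3  J−j₁+j₂=3  j₁+j₂+J+1=9
(j₁±m₁, j₂±m₂, J±M) = (3,2,4,1,5,1)
P² = 48
sum k=1..2:
  [1] −1/12 = -1/12
  [2] +1/24 = 1/24
S = -1/24
C² = P²·S² = 1/12 ; C = -0.288675

−√(1/12) ≈ -0.288675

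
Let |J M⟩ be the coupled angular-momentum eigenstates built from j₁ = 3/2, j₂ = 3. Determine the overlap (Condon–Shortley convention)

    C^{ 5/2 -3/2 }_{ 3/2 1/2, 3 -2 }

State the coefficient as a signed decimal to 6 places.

+√(1/14) = +0.267261

√[6·2!1!4!/8! · 2!1!1!5!1!4!] = √(288/7)
  +(−1)^0/∏(0,2,1,1,0,3)! = 1/12  (running 1/12)
  +(−1)^1/∏(1,1,0,0,1,4)! = -1/24  (running 1/24)
⟨..|..⟩ = √(288/7)·(1/24) = +0.267261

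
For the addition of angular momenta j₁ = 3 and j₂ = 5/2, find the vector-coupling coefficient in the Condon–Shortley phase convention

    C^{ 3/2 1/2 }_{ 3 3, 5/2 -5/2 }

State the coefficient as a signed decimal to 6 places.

√[4·4!2!1!/8! · 6!0!0!5!2!1!] = √(5760/7)
  +(−1)^0/∏(0,4,0,0,2,1)! = 1/48  (running 1/48)
⟨..|..⟩ = √(5760/7)·(1/48) = +0.597614

+0.597614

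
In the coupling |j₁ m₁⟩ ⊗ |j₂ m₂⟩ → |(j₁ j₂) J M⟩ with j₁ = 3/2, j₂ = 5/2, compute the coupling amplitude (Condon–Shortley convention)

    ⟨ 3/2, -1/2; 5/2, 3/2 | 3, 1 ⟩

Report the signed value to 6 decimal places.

√[7·1!2!4!/8! · 1!2!4!1!4!2!] = √(96/5)
  +(−1)^0/∏(0,1,2,4,0,0)! = 1/48  (running 1/48)
  +(−1)^1/∏(1,0,1,3,1,1)! = -1/6  (running -7/48)
⟨..|..⟩ = √(96/5)·(-7/48) = -0.639010

-0.639010  (= −√(49/120))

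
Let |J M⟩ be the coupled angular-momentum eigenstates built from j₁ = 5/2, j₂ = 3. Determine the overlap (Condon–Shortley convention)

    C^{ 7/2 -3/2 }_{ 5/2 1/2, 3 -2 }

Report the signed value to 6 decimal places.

+√(2/21) ≈ +0.308607

triangle: 2!*3!*4!/10! = 288/3628800
(j±m)!: 3!*2!*1!*5!*2!*5! = 345600
prefactor² = (2J+1)*Δ*N² = 1536/7
  k=0: +1/(0!*2!*2!*1!*1!*3!) = 1/24
  k=1: −1/(1!*1!*1!*0!*2!*4!) = -1/48
Σ = 1/48  ⇒  CG² = 1536/7*1/48² = 2/21
CG = +√(2/21) = +0.308607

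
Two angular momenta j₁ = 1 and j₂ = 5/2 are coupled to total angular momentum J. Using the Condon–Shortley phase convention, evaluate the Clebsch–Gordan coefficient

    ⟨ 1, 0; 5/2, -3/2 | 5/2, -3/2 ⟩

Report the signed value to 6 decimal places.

triangle: 1!·1!·4!/7! = 24/5040
(j±m)!: 1!·1!·1!·4!·1!·4! = 576
prefactor² = (2J+1)·Δ·N² = 576/35
  k=0: +1/(0!·1!·1!·1!·0!·3!) = 1/6
  k=1: −1/(1!·0!·0!·0!·1!·4!) = -1/24
Σ = 1/8  ⇒  CG² = 576/35·1/8² = 9/35
CG = +√(9/35) = +0.507093

+0.507093  (= +√(9/35))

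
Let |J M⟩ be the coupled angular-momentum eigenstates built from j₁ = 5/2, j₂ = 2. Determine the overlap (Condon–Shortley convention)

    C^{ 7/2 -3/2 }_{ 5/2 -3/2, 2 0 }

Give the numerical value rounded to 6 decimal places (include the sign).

−√(2/7) = -0.534522

j₁+j₂−J=1  J+j₁−j₂=4  J−j₁+j₂=3  j₁+j₂+J+1=9
(j₁±m₁, j₂±m₂, J±M) = (1,4,2,2,2,5)
P² = 512/7
sum k=0..1:
  [0] +1/48 = 1/48
  [1] −1/12 = -1/12
S = -1/16
C² = P²·S² = 2/7 ; C = -0.534522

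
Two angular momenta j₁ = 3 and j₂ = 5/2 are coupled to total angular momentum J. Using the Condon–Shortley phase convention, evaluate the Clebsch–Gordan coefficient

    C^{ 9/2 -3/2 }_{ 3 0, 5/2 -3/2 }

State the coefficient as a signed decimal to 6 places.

+√(45/154) = +0.540562

triangle: 1!×5!×4!/11! = 2880/39916800
(j±m)!: 3!×3!×1!×4!×3!×6! = 3732480
prefactor² = (2J+1)×Δ×N² = 207360/77
  k=0: +1/(0!×1!×3!×1!×2!×3!) = 1/72
  k=1: −1/(1!×0!×2!×0!×3!×4!) = -1/288
Σ = 1/96  ⇒  CG² = 207360/77×1/96² = 45/154
CG = +√(45/154) = +0.540562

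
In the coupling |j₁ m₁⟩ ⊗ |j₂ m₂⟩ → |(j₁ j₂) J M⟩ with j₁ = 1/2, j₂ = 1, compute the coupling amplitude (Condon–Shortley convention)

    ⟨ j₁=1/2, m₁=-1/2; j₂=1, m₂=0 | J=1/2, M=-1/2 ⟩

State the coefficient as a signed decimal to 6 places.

√[2·1!0!1!/3! · 0!1!1!1!0!1!] = √(1/3)
  +(−1)^1/∏(1,0,0,0,0,1)! = -1  (running -1)
⟨..|..⟩ = √(1/3)·(-1) = -0.577350

-0.577350  (= −√(1/3))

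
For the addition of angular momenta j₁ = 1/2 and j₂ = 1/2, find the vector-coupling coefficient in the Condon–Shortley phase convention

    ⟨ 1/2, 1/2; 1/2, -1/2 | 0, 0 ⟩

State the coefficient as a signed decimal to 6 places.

+0.707107  (= +√(1/2))

√[1·1!0!0!/2! · 1!0!0!1!0!0!] = √(1/2)
  +(−1)^0/∏(0,1,0,0,0,0)! = 1  (running 1)
⟨..|..⟩ = √(1/2)·(1) = +0.707107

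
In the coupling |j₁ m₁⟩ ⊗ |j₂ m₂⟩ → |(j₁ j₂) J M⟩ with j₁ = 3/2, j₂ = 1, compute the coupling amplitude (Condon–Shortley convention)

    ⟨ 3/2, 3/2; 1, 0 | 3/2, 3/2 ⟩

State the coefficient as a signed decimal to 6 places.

+0.774597

j₁+j₂−J=1  J+j₁−j₂=2  J−j₁+j₂=1  j₁+j₂+J+1=5
(j₁±m₁, j₂±m₂, J±M) = (3,0,1,1,3,0)
P² = 12/5
sum k=0..0:
  [0] +1/2 = 1/2
S = 1/2
C² = P²·S² = 3/5 ; C = +0.774597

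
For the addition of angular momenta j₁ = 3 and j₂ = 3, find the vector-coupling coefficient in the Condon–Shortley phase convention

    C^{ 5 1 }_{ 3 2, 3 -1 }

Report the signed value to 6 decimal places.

triangle: 1!·5!·5!/12! = 14400/479001600
(j±m)!: 5!·1!·2!·4!·6!·4! = 99532800
prefactor² = (2J+1)·Δ·N² = 230400/7
  k=0: +1/(0!·1!·1!·2!·4!·3!) = 1/288
  k=1: −1/(1!·0!·0!·1!·5!·4!) = -1/2880
Σ = 1/320  ⇒  CG² = 230400/7·1/320² = 9/28
CG = +√(9/28) = +0.566947

+0.566947  (= +√(9/28))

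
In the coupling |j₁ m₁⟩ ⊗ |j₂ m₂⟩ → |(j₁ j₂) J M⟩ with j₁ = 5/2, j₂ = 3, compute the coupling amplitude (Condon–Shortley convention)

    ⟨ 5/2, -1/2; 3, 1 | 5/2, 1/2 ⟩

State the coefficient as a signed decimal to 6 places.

√[6·3!2!3!/9! · 2!3!4!2!3!2!] = √(288/35)
  +(−1)^1/∏(1,2,2,3,0,0)! = -1/24  (running -1/24)
  +(−1)^2/∏(2,1,1,2,1,1)! = 1/4  (running 5/24)
  +(−1)^3/∏(3,0,0,1,2,2)! = -1/24  (running 1/6)
⟨..|..⟩ = √(288/35)·(1/6) = +0.478091

+√(8/35) ≈ +0.478091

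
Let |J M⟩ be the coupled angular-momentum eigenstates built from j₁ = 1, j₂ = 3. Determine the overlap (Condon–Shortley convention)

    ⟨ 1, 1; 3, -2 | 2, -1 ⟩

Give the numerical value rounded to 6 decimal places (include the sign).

triangle: 2!·0!·4!/7! = 48/5040
(j±m)!: 2!·0!·1!·5!·1!·3! = 1440
prefactor² = (2J+1)·Δ·N² = 480/7
  k=0: +1/(0!·2!·0!·1!·0!·3!) = 1/12
Σ = 1/12  ⇒  CG² = 480/7·1/12² = 10/21
CG = +√(10/21) = +0.690066

+√(10/21) ≈ +0.690066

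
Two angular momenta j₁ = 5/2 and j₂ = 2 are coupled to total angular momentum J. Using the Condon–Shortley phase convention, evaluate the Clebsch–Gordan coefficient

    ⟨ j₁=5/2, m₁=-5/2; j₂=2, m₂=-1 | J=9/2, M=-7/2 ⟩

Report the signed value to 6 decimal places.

+√(4/9) ≈ +0.666667

triangle: 0!×5!×4!/10! = 2880/3628800
(j±m)!: 0!×5!×1!×3!×1!×8! = 29030400
prefactor² = (2J+1)×Δ×N² = 230400
  k=0: +1/(0!×0!×5!×1!×0!×3!) = 1/720
Σ = 1/720  ⇒  CG² = 230400×1/720² = 4/9
CG = +√(4/9) = +0.666667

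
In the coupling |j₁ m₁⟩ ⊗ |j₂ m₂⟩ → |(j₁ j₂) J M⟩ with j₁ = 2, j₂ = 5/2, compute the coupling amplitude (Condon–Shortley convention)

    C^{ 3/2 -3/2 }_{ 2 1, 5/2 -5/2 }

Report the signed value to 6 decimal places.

√[4·3!1!2!/7! · 3!1!0!5!0!3!] = √(288/7)
  +(−1)^0/∏(0,3,1,0,0,2)! = 1/12  (running 1/12)
⟨..|..⟩ = √(288/7)·(1/12) = +0.534522

+0.534522  (= +√(2/7))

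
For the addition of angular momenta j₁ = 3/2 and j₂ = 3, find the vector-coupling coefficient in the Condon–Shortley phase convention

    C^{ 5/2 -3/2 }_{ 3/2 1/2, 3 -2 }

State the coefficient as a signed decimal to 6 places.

+√(1/14) = +0.267261

j₁+j₂−J=2  J+j₁−j₂=1  J−j₁+j₂=4  j₁+j₂+J+1=8
(j₁±m₁, j₂±m₂, J±M) = (2,1,1,5,1,4)
P² = 288/7
sum k=0..1:
  [0] +1/12 = 1/12
  [1] −1/24 = -1/24
S = 1/24
C² = P²·S² = 1/14 ; C = +0.267261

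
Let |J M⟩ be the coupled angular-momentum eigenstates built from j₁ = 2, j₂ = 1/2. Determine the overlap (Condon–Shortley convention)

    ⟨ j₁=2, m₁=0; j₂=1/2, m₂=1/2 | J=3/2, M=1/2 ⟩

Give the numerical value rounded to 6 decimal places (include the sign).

-0.632456  (= −√(2/5))

triangle: 1!×3!×0!/5! = 6/120
(j±m)!: 2!×2!×1!×0!×2!×1! = 8
prefactor² = (2J+1)×Δ×N² = 8/5
  k=1: −1/(1!×0!×1!×0!×2!×0!) = -1/2
Σ = -1/2  ⇒  CG² = 8/5×(-1/2)² = 2/5
CG = −√(2/5) = -0.632456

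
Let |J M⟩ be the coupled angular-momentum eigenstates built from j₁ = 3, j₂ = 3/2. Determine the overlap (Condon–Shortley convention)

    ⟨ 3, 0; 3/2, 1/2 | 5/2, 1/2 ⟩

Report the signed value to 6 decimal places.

triangle: 2!×4!×1!/8! = 48/40320
(j±m)!: 3!×3!×2!×1!×3!×2! = 864
prefactor² = (2J+1)×Δ×N² = 216/35
  k=1: −1/(1!×1!×2!×1!×2!×0!) = -1/4
  k=2: +1/(2!×0!×1!×0!×3!×1!) = 1/12
Σ = -1/6  ⇒  CG² = 216/35×(-1/6)² = 6/35
CG = −√(6/35) = -0.414039

−√(6/35) = -0.414039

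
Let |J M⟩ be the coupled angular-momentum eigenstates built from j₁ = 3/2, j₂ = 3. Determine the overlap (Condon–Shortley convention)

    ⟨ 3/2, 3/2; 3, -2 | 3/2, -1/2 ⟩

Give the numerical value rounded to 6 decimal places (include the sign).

+0.534522

√[4·3!0!3!/7! · 3!0!1!5!1!2!] = √(288/7)
  +(−1)^0/∏(0,3,0,1,0,2)! = 1/12  (running 1/12)
⟨..|..⟩ = √(288/7)·(1/12) = +0.534522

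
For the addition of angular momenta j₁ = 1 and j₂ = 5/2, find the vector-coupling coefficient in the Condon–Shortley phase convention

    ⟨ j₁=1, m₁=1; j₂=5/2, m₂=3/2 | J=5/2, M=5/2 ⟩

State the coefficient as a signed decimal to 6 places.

+0.534522  (= +√(2/7))

√[6·1!1!4!/7! · 2!0!4!1!5!0!] = √(1152/7)
  +(−1)^0/∏(0,1,0,4,1,0)! = 1/24  (running 1/24)
⟨..|..⟩ = √(1152/7)·(1/24) = +0.534522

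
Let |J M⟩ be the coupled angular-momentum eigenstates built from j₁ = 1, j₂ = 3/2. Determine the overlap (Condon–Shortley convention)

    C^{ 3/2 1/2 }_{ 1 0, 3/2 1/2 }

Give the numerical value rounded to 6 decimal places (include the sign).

triangle: 1!×1!×2!/5! = 2/120
(j±m)!: 1!×1!×2!×1!×2!×1! = 4
prefactor² = (2J+1)×Δ×N² = 4/15
  k=0: +1/(0!×1!×1!×2!×0!×0!) = 1/2
  k=1: −1/(1!×0!×0!×1!×1!×1!) = -1
Σ = -1/2  ⇒  CG² = 4/15×(-1/2)² = 1/15
CG = −√(1/15) = -0.258199

−√(1/15) = -0.258199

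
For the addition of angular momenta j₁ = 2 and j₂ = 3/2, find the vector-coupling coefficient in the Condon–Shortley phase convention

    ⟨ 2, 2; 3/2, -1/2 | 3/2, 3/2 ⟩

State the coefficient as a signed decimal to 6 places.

+0.632456  (= +√(2/5))

√[4·2!2!1!/6! · 4!0!1!2!3!0!] = √(32/5)
  +(−1)^0/∏(0,2,0,1,2,0)! = 1/4  (running 1/4)
⟨..|..⟩ = √(32/5)·(1/4) = +0.632456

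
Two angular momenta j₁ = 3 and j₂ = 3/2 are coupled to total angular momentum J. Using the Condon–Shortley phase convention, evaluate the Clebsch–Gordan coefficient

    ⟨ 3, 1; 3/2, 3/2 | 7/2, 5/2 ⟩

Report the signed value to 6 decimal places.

triangle: 1!·5!·2!/9! = 240/362880
(j±m)!: 4!·2!·3!·0!·6!·1! = 207360
prefactor² = (2J+1)·Δ·N² = 7680/7
  k=1: −1/(1!·0!·1!·2!·4!·0!) = -1/48
Σ = -1/48  ⇒  CG² = 7680/7·(-1/48)² = 10/21
CG = −√(10/21) = -0.690066

−√(10/21) = -0.690066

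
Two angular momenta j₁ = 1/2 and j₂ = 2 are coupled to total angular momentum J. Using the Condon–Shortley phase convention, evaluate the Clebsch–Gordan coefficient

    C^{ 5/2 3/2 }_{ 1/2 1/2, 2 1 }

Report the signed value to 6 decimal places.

triangle: 0!·1!·4!/6! = 24/720
(j±m)!: 1!·0!·3!·1!·4!·1! = 144
prefactor² = (2J+1)·Δ·N² = 144/5
  k=0: +1/(0!·0!·0!·3!·1!·1!) = 1/6
Σ = 1/6  ⇒  CG² = 144/5·1/6² = 4/5
CG = +√(4/5) = +0.894427

+√(4/5) = +0.894427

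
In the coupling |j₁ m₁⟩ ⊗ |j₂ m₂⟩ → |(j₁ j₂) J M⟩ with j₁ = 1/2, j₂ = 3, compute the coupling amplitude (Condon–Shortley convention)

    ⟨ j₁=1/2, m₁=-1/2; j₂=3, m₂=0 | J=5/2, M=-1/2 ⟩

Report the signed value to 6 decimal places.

−√(3/7) ≈ -0.654654

√[6·1!0!5!/7! · 0!1!3!3!2!3!] = √(432/7)
  +(−1)^1/∏(1,0,0,2,0,3)! = -1/12  (running -1/12)
⟨..|..⟩ = √(432/7)·(-1/12) = -0.654654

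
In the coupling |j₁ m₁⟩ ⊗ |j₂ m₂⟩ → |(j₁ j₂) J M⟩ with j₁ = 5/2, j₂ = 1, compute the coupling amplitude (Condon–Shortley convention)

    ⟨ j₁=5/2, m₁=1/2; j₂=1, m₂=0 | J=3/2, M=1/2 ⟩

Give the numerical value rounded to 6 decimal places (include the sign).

j₁+j₂−J=2  J+j₁−j₂=3  J−j₁+j₂=0  j₁+j₂+J+1=6
(j₁±m₁, j₂±m₂, J±M) = (3,2,1,1,2,1)
P² = 8/5
sum k=1..1:
  [1] −1/2 = -1/2
S = -1/2
C² = P²·S² = 2/5 ; C = -0.632456

−√(2/5) ≈ -0.632456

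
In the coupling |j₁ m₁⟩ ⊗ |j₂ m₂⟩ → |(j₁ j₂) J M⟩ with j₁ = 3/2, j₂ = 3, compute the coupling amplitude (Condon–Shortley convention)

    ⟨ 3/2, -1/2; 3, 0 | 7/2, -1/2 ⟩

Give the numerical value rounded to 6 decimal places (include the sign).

triangle: 1!*2!*5!/9! = 240/362880
(j±m)!: 1!*2!*3!*3!*3!*4! = 10368
prefactor² = (2J+1)*Δ*N² = 384/7
  k=0: +1/(0!*1!*2!*3!*0!*2!) = 1/24
  k=1: −1/(1!*0!*1!*2!*1!*3!) = -1/12
Σ = -1/24  ⇒  CG² = 384/7*(-1/24)² = 2/21
CG = −√(2/21) = -0.308607

−√(2/21) = -0.308607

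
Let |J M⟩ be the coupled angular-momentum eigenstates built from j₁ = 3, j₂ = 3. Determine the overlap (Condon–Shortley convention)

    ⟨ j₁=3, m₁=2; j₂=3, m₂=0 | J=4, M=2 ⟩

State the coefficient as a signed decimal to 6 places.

+√(3/154) = +0.139573

j₁+j₂−J=2  J+j₁−j₂=4  J−j₁+j₂=4  j₁+j₂+J+1=11
(j₁±m₁, j₂±m₂, J±M) = (5,1,3,3,6,2)
P² = 124416/77
sum k=0..1:
  [0] +1/72 = 1/72
  [1] −1/96 = -1/96
S = 1/288
C² = P²·S² = 3/154 ; C = +0.139573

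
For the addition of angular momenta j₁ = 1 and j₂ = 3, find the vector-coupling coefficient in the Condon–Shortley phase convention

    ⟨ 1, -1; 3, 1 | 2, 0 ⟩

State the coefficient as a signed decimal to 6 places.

+√(2/7) = +0.534522

j₁+j₂−J=2  J+j₁−j₂=0  J−j₁+j₂=4  j₁+j₂+J+1=7
(j₁±m₁, j₂±m₂, J±M) = (0,2,4,2,2,2)
P² = 128/7
sum k=2..2:
  [2] +1/8 = 1/8
S = 1/8
C² = P²·S² = 2/7 ; C = +0.534522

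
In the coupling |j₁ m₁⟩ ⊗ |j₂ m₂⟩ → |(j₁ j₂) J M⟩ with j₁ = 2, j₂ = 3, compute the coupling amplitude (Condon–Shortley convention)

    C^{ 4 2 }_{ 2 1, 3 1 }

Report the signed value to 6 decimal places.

j₁+j₂−J=1  J+j₁−j₂=3  J−j₁+j₂=5  j₁+j₂+J+1=10
(j₁±m₁, j₂±m₂, J±M) = (3,1,4,2,6,2)
P² = 5184/7
sum k=0..1:
  [0] +1/48 = 1/48
  [1] −1/72 = -1/72
S = 1/144
C² = P²·S² = 1/28 ; C = +0.188982

+√(1/28) ≈ +0.188982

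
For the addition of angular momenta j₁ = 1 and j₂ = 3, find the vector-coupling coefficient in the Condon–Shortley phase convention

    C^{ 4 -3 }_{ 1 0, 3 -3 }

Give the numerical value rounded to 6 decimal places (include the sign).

+0.500000  (= +√(1/4))

j₁+j₂−J=0  J+j₁−j₂=2  J−j₁+j₂=6  j₁+j₂+J+1=9
(j₁±m₁, j₂±m₂, J±M) = (1,1,0,6,1,7)
P² = 129600
sum k=0..0:
  [0] +1/720 = 1/720
S = 1/720
C² = P²·S² = 1/4 ; C = +0.500000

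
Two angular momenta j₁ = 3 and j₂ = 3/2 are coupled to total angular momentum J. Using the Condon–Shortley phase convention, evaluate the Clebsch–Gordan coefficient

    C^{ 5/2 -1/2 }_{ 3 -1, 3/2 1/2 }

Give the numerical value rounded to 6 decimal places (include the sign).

j₁+j₂−J=2  J+j₁−j₂=4  J−j₁+j₂=1  j₁+j₂+J+1=8
(j₁±m₁, j₂±m₂, J±M) = (2,4,2,1,2,3)
P² = 288/35
sum k=1..2:
  [1] −1/6 = -1/6
  [2] +1/8 = 1/8
S = -1/24
C² = P²·S² = 1/70 ; C = -0.119523

−√(1/70) = -0.119523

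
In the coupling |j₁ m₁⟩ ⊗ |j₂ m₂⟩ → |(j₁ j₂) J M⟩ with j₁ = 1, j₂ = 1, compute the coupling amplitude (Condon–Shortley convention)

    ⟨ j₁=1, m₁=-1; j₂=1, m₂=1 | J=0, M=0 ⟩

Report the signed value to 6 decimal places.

+0.577350

j₁+j₂−J=2  J+j₁−j₂=0  J−j₁+j₂=0  j₁+j₂+J+1=3
(j₁±m₁, j₂±m₂, J±M) = (0,2,2,0,0,0)
P² = 4/3
sum k=2..2:
  [2] +1/2 = 1/2
S = 1/2
C² = P²·S² = 1/3 ; C = +0.577350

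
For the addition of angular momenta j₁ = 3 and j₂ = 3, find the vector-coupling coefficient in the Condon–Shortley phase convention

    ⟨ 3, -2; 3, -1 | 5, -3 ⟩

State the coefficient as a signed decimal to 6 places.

j₁+j₂−J=1  J+j₁−j₂=5  J−j₁+j₂=5  j₁+j₂+J+1=12
(j₁±m₁, j₂±m₂, J±M) = (1,5,2,4,2,8)
P² = 153600
sum k=0..1:
  [0] +1/1440 = 1/1440
  [1] −1/576 = -1/576
S = -1/960
C² = P²·S² = 1/6 ; C = -0.408248

-0.408248  (= −√(1/6))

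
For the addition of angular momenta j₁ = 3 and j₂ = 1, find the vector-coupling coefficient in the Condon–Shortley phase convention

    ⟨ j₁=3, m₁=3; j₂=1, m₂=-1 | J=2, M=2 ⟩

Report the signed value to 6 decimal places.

+√(5/7) ≈ +0.845154

triangle: 2!×4!×0!/7! = 48/5040
(j±m)!: 6!×0!×0!×2!×4!×0! = 34560
prefactor² = (2J+1)×Δ×N² = 11520/7
  k=0: +1/(0!×2!×0!×0!×4!×0!) = 1/48
Σ = 1/48  ⇒  CG² = 11520/7×1/48² = 5/7
CG = +√(5/7) = +0.845154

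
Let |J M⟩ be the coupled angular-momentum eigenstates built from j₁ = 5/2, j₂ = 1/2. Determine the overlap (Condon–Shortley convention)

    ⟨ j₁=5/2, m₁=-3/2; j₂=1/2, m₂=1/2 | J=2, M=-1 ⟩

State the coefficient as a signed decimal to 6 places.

√[5·1!4!0!/6! · 1!4!1!0!1!3!] = √(24)
  +(−1)^1/∏(1,0,3,0,1,0)! = -1/6  (running -1/6)
⟨..|..⟩ = √(24)·(-1/6) = -0.816497

−√(2/3) ≈ -0.816497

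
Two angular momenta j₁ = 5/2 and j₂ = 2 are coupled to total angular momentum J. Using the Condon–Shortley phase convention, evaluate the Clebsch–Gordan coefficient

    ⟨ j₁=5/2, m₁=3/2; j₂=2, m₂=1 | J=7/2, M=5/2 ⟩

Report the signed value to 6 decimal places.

+0.125988

triangle: 1!×4!×3!/9! = 144/362880
(j±m)!: 4!×1!×3!×1!×6!×1! = 103680
prefactor² = (2J+1)×Δ×N² = 2304/7
  k=0: +1/(0!×1!×1!×3!×3!×0!) = 1/36
  k=1: −1/(1!×0!×0!×2!×4!×1!) = -1/48
Σ = 1/144  ⇒  CG² = 2304/7×1/144² = 1/63
CG = +√(1/63) = +0.125988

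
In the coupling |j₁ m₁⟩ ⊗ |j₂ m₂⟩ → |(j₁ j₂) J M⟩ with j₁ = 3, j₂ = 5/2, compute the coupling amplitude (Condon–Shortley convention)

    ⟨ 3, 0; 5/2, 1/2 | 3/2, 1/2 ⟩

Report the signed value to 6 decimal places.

+√(4/35) = +0.338062

j₁+j₂−J=4  J+j₁−j₂=2  J−j₁+j₂=1  j₁+j₂+J+1=8
(j₁±m₁, j₂±m₂, J±M) = (3,3,3,2,2,1)
P² = 144/35
sum k=2..3:
  [2] +1/4 = 1/4
  [3] −1/12 = -1/12
S = 1/6
C² = P²·S² = 4/35 ; C = +0.338062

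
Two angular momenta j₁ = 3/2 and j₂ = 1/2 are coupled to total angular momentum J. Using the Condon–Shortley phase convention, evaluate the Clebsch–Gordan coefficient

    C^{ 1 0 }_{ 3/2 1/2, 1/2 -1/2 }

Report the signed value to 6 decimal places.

√[3·1!2!0!/4! · 2!1!0!1!1!1!] = √(1/2)
  +(−1)^0/∏(0,1,1,0,1,0)! = 1  (running 1)
⟨..|..⟩ = √(1/2)·(1) = +0.707107

+√(1/2) ≈ +0.707107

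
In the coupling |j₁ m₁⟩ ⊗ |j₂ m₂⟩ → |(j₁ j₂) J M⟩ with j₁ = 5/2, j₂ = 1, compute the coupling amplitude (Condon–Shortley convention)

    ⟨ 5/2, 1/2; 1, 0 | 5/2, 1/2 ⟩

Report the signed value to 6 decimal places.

+√(1/35) ≈ +0.169031

j₁+j₂−J=1  J+j₁−j₂=4  J−j₁+j₂=1  j₁+j₂+J+1=7
(j₁±m₁, j₂±m₂, J±M) = (3,2,1,1,3,2)
P² = 144/35
sum k=0..1:
  [0] +1/4 = 1/4
  [1] −1/6 = -1/6
S = 1/12
C² = P²·S² = 1/35 ; C = +0.169031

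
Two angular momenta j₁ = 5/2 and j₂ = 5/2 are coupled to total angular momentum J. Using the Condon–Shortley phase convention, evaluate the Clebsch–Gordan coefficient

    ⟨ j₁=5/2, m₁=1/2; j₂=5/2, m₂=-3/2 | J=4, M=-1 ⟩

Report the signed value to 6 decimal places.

j₁+j₂−J=1  J+j₁−j₂=4  J−j₁+j₂=4  j₁+j₂+J+1=10
(j₁±m₁, j₂±m₂, J±M) = (3,2,1,4,3,5)
P² = 10368/35
sum k=0..1:
  [0] +1/24 = 1/24
  [1] −1/144 = -1/144
S = 5/144
C² = P²·S² = 5/14 ; C = +0.597614

+√(5/14) = +0.597614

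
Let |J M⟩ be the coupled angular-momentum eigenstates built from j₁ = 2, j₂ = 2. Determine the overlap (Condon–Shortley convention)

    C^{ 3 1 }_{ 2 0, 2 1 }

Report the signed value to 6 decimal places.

-0.447214  (= −√(1/5))

j₁+j₂−J=1  J+j₁−j₂=3  J−j₁+j₂=3  j₁+j₂+J+1=8
(j₁±m₁, j₂±m₂, J±M) = (2,2,3,1,4,2)
P² = 36/5
sum k=0..1:
  [0] +1/12 = 1/12
  [1] −1/4 = -1/4
S = -1/6
C² = P²·S² = 1/5 ; C = -0.447214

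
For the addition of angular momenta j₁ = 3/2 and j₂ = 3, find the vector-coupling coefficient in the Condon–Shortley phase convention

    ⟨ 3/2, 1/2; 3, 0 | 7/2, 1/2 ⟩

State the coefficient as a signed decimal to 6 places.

√[8·1!2!5!/9! · 2!1!3!3!4!3!] = √(384/7)
  +(−1)^0/∏(0,1,1,3,1,2)! = 1/12  (running 1/12)
  +(−1)^1/∏(1,0,0,2,2,3)! = -1/24  (running 1/24)
⟨..|..⟩ = √(384/7)·(1/24) = +0.308607

+0.308607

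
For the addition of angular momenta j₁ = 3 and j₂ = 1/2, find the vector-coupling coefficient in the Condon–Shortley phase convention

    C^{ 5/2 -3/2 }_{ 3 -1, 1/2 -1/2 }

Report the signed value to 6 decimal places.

√[6·1!5!0!/7! · 2!4!0!1!1!4!] = √(1152/7)
  +(−1)^0/∏(0,1,4,0,1,0)! = 1/24  (running 1/24)
⟨..|..⟩ = √(1152/7)·(1/24) = +0.534522

+√(2/7) ≈ +0.534522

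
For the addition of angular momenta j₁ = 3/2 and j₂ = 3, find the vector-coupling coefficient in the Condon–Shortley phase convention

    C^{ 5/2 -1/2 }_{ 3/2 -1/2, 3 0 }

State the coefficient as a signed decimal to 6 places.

√[6·2!1!4!/8! · 1!2!3!3!2!3!] = √(216/35)
  +(−1)^1/∏(1,1,1,2,0,2)! = -1/4  (running -1/4)
  +(−1)^2/∏(2,0,0,1,1,3)! = 1/12  (running -1/6)
⟨..|..⟩ = √(216/35)·(-1/6) = -0.414039

−√(6/35) = -0.414039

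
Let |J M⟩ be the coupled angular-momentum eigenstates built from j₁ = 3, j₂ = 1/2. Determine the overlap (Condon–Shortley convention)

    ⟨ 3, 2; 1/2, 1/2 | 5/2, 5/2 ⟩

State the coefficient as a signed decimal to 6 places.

√[6·1!5!0!/7! · 5!1!1!0!5!0!] = √(14400/7)
  +(−1)^1/∏(1,0,0,0,5,0)! = -1/120  (running -1/120)
⟨..|..⟩ = √(14400/7)·(-1/120) = -0.377964

−√(1/7) ≈ -0.377964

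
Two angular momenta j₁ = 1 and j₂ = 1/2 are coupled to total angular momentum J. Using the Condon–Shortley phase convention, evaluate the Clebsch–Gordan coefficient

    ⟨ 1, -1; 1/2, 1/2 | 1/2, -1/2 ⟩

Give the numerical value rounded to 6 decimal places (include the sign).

-0.816497

triangle: 1!*1!*0!/3! = 1/6
(j±m)!: 0!*2!*1!*0!*0!*1! = 2
prefactor² = (2J+1)*Δ*N² = 2/3
  k=1: −1/(1!*0!*1!*0!*0!*0!) = -1
Σ = -1  ⇒  CG² = 2/3*(-1)² = 2/3
CG = −√(2/3) = -0.816497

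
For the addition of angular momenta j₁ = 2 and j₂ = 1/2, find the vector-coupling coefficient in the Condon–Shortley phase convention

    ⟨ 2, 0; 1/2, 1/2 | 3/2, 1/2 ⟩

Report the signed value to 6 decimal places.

triangle: 1!*3!*0!/5! = 6/120
(j±m)!: 2!*2!*1!*0!*2!*1! = 8
prefactor² = (2J+1)*Δ*N² = 8/5
  k=1: −1/(1!*0!*1!*0!*2!*0!) = -1/2
Σ = -1/2  ⇒  CG² = 8/5*(-1/2)² = 2/5
CG = −√(2/5) = -0.632456

-0.632456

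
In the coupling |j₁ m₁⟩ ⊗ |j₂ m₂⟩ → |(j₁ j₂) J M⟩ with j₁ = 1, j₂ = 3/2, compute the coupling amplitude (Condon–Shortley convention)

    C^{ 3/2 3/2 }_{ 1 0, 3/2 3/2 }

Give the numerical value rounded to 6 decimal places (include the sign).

−√(3/5) ≈ -0.774597

√[4·1!1!2!/5! · 1!1!3!0!3!0!] = √(12/5)
  +(−1)^1/∏(1,0,0,2,1,0)! = -1/2  (running -1/2)
⟨..|..⟩ = √(12/5)·(-1/2) = -0.774597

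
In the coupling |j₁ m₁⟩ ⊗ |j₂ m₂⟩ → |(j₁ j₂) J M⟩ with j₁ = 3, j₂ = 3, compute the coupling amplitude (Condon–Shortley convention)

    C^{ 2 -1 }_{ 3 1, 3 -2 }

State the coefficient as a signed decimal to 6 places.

-0.422577  (= −√(5/28))

j₁+j₂−J=4  J+j₁−j₂=2  J−j₁+j₂=2  j₁+j₂+J+1=9
(j₁±m₁, j₂±m₂, J±M) = (4,2,1,5,1,3)
P² = 320/7
sum k=0..1:
  [0] +1/48 = 1/48
  [1] −1/12 = -1/12
S = -1/16
C² = P²·S² = 5/28 ; C = -0.422577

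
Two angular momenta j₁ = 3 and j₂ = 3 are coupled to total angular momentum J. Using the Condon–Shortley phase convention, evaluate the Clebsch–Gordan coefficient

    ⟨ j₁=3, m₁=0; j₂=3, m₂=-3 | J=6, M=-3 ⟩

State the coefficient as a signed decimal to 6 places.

+0.301511

j₁+j₂−J=0  J+j₁−j₂=6  J−j₁+j₂=6  j₁+j₂+J+1=13
(j₁±m₁, j₂±m₂, J±M) = (3,3,0,6,3,9)
P² = 671846400/11
sum k=0..0:
  [0] +1/25920 = 1/25920
S = 1/25920
C² = P²·S² = 1/11 ; C = +0.301511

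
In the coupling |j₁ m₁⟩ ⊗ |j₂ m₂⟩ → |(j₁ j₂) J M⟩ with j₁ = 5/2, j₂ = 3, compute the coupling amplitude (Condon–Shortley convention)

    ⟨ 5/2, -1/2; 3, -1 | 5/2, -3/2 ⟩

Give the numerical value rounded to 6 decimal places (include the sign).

triangle: 3!*2!*3!/9! = 72/362880
(j±m)!: 2!*3!*2!*4!*1!*4! = 13824
prefactor² = (2J+1)*Δ*N² = 576/35
  k=1: −1/(1!*2!*2!*1!*0!*2!) = -1/8
  k=2: +1/(2!*1!*1!*0!*1!*3!) = 1/12
Σ = -1/24  ⇒  CG² = 576/35*(-1/24)² = 1/35
CG = −√(1/35) = -0.169031

-0.169031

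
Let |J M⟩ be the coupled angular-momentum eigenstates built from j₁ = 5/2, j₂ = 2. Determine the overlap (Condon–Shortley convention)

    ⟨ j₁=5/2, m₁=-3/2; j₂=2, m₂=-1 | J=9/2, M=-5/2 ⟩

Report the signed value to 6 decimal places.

+0.745356  (= +√(5/9))

j₁+j₂−J=0  J+j₁−j₂=5  J−j₁+j₂=4  j₁+j₂+J+1=10
(j₁±m₁, j₂±m₂, J±M) = (1,4,1,3,2,7)
P² = 11520
sum k=0..0:
  [0] +1/144 = 1/144
S = 1/144
C² = P²·S² = 5/9 ; C = +0.745356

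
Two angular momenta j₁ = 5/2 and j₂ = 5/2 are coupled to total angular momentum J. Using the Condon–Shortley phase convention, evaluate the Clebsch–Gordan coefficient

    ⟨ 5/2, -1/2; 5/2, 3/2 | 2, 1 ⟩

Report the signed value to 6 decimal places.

triangle: 3!×2!×2!/8! = 24/40320
(j±m)!: 2!×3!×4!×1!×3!×1! = 1728
prefactor² = (2J+1)×Δ×N² = 36/7
  k=2: +1/(2!×1!×1!×2!×1!×0!) = 1/4
  k=3: −1/(3!×0!×0!×1!×2!×1!) = -1/12
Σ = 1/6  ⇒  CG² = 36/7×1/6² = 1/7
CG = +√(1/7) = +0.377964

+√(1/7) = +0.377964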